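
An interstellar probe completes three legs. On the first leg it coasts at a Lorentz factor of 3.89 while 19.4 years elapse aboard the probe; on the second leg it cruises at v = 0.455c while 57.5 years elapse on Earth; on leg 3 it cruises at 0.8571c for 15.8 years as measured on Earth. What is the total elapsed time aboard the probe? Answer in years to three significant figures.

τ = 78.7 years

Leg 1: 19.4 years is already measured aboard the probe.
Leg 2: γ = 1/√(1 − 0.455²) = 1/√0.7930 = 1.123; τ_2 = 57.5/1.123 = 51.20 years.
Leg 3: γ = 1/√(1 − 0.8571²) = 1/√0.2654 = 1.941; τ_3 = 15.8/1.941 = 8.139 years.
Total: 19.40 + 51.20 + 8.139 years.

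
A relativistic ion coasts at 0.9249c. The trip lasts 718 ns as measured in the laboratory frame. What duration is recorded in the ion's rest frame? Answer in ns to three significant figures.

τ = 273 ns

γ = 1/√(1 − 0.9249²) = 1/√0.1446 = 2.630
The interval measured in the laboratory frame is the dilated one; the clock in the ion's rest frame measures the proper time τ = Δt/γ = 718/2.630 ns.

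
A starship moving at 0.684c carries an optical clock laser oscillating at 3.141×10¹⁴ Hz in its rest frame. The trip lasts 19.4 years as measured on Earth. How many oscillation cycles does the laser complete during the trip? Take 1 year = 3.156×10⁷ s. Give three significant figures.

N = 1.40×10²³

γ = 1/√(1 − 0.684²) = 1/√0.5321 = 1.371
The oscillator's own cycle count is N = f × τ where τ is the proper time on the ship. τ = Δt/γ = 19.4/1.371 = 14.15 years = 4.466×10⁸ s.
N = 3.141×10¹⁴ × 4.466×10⁸ = 1.403×10²³.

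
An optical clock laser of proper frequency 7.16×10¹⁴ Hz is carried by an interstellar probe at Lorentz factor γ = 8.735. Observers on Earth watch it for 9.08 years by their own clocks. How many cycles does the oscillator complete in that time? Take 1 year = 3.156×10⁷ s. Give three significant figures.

γ = 8.735
During 9.08 years of lab time, the oscillator's proper time advances by τ = Δt/γ = 9.08/8.735 = 1.039 years = 3.281×10⁷ s.
N = f × τ = 7.16×10¹⁴ × 3.281×10⁷ = 2.349×10²².

N = 2.35×10²²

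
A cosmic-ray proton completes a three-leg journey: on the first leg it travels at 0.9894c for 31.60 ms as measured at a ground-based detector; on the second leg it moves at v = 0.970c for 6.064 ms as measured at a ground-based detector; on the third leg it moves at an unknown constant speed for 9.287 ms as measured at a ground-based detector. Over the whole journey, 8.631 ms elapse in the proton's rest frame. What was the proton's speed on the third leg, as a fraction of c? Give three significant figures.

Leg 1: γ = 1/√(1 − 0.9894²) = 1/√0.02109 = 6.886; τ_1 = 31.60/6.886 = 4.589 ms.
Leg 2: γ = 1/√(1 − 0.970²) = 1/√0.05910 = 4.113; τ_2 = 6.064/4.113 = 1.474 ms.
Leg 3: speed unknown; τ_3 = 9.287/γ_3.
Total proper time: 4.589 + 1.474 + τ_3 = 8.631, so τ_3 = 8.631 − 6.063 = 2.568 ms.
γ_3 = 9.287/2.568 = 3.616; β = √(1 − 1/γ²) = √0.9235.

β = 0.961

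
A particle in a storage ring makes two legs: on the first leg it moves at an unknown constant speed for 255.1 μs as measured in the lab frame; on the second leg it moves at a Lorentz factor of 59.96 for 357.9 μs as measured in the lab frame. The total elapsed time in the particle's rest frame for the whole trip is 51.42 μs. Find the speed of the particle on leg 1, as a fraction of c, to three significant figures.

Leg 1: speed unknown; τ_1 = 255.1/γ_1.
Leg 2: γ = 59.96; τ_2 = 357.9/59.96 = 5.969 μs.
Total proper time: τ_1 + 5.969 = 51.42, so τ_1 = 51.42 − 5.969 = 45.45 μs.
γ_1 = 255.1/45.45 = 5.613; β = √(1 − 1/γ²) = √0.9683.

β = 0.984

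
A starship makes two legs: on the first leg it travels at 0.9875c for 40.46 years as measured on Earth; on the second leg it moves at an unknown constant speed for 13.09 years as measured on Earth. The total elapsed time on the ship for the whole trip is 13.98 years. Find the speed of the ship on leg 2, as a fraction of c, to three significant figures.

Leg 1: γ = 1/√(1 − 0.9875²) = 1/√0.02484 = 6.344; τ_1 = 40.46/6.344 = 6.377 years.
Leg 2: speed unknown; τ_2 = 13.09/γ_2.
Total proper time: 6.377 + τ_2 = 13.98, so τ_2 = 13.98 − 6.377 = 7.603 years.
γ_2 = 13.09/7.603 = 1.722; β = √(1 − 1/γ²) = √0.6627.

β = 0.814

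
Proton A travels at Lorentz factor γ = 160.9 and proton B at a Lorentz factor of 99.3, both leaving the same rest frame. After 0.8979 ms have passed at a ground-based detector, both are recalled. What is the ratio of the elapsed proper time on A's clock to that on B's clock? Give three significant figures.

τ_A/τ_B = 0.617

A: γ = 160.9. B: γ = 99.3.
τ_A/τ_B = γ_B/γ_A = 99.30/160.9 = 0.6172, so τ_A/τ_B = 0.6172.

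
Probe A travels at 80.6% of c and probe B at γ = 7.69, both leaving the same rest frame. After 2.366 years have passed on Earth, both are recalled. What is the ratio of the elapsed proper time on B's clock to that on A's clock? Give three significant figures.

A: β = 0.806; γ = 1/√(1 − 0.806²) = 1/√0.3504 = 1.689. B: γ = 7.69.
τ_A/τ_B = γ_B/γ_A = 7.690/1.689 = 4.552, so τ_B/τ_A = 0.2197.

τ_B/τ_A = 0.220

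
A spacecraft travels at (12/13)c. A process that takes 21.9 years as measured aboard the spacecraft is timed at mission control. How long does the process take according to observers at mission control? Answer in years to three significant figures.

γ = 1/√(1 − (12/13)²) = 13/5 = 2.600
The interval measured aboard the spacecraft is the proper time (both events occur at the same place in that frame); the lab-frame interval is Δt = γτ = 2.600 × 21.9 years.

Δt = 56.9 years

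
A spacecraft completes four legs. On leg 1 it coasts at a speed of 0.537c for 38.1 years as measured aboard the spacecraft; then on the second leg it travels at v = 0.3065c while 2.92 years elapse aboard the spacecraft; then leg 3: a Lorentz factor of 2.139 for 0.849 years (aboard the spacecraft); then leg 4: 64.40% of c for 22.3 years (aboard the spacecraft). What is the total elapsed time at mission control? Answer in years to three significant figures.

Leg 1: γ = 1/√(1 − 0.537²) = 1/√0.7116 = 1.185; Δt_1 = 1.185 × 38.1 = 45.16 years.
Leg 2: γ = 1/√(1 − 0.3065²) = 1/√0.9061 = 1.051; Δt_2 = 1.051 × 2.92 = 3.068 years.
Leg 3: γ = 2.139; Δt_3 = 2.139 × 0.849 = 1.816 years.
Leg 4: β = 0.6440; γ = 1/√(1 − 0.6440²) = 1/√0.5853 = 1.307; Δt_4 = 1.307 × 22.3 = 29.15 years.
Total: 45.16 + 3.068 + 1.816 + 29.15 years.

Δt = 79.2 years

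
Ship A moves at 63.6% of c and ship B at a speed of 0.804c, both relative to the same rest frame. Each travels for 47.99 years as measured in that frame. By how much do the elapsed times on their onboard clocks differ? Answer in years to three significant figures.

A: β = 0.636; γ = 1/√(1 − 0.636²) = 1/√0.5955 = 1.296; τ_A = 47.99/1.296 = 37.03 years.
B: γ = 1/√(1 − 0.804²) = 1/√0.3536 = 1.682; τ_B = 47.99/1.682 = 28.54 years.

|τ_A − τ_B| = 8.50 years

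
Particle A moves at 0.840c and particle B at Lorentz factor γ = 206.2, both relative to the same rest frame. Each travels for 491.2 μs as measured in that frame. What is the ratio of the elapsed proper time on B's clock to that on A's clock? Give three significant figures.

A: γ = 1/√(1 − 0.840²) = 1/√0.2944 = 1.843. B: γ = 206.2.
τ_A/τ_B = γ_B/γ_A = 206.2/1.843 = 111.9, so τ_B/τ_A = 0.008938.

τ_B/τ_A = 0.00894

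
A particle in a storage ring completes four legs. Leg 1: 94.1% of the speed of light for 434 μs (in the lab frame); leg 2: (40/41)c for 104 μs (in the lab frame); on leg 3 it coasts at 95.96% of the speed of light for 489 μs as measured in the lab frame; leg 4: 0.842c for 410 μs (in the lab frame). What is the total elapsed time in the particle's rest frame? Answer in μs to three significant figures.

Leg 1: β = 0.941; γ = 1/√(1 − 0.941²) = 1/√0.1145 = 2.955; τ_1 = 434/2.955 = 146.9 μs.
Leg 2: γ = 1/√(1 − (40/41)²) = 41/9 ≈ 4.556; τ_2 = 104/4.556 = 22.83 μs.
Leg 3: β = 0.9596; γ = 1/√(1 − 0.9596²) = 1/√0.07917 = 3.554; τ_3 = 489/3.554 = 137.6 μs.
Leg 4: γ = 1/√(1 − 0.842²) = 1/√0.2910 = 1.854; τ_4 = 410/1.854 = 221.2 μs.
Total: 146.9 + 22.83 + 137.6 + 221.2 μs.

τ = 528 μs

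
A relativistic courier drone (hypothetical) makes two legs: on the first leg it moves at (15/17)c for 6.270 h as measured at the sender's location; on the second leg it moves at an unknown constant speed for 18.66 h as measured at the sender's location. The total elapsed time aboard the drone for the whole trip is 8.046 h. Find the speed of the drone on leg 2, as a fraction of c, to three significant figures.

Leg 1: γ = 1/√(1 − (15/17)²) = 17/8 = 2.125; τ_1 = 6.270/2.125 = 2.951 h.
Leg 2: speed unknown; τ_2 = 18.66/γ_2.
Total proper time: 2.951 + τ_2 = 8.046, so τ_2 = 8.046 − 2.951 = 5.095 h.
γ_2 = 18.66/5.095 = 3.662; β = √(1 − 1/γ²) = √0.9254.

β = 0.962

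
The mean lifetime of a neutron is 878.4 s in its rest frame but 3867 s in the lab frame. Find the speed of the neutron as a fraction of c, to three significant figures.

γ = Δt/τ₀ = 3867/878.4 = 4.402
β = √(1 − 1/γ²) = √(1 − 0.05160) = √0.9484

v = 0.974c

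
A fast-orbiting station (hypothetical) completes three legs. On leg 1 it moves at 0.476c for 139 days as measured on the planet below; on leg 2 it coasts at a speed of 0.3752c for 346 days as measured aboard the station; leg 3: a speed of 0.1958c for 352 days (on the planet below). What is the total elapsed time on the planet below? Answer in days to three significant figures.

Leg 1: 139 days is already measured on the planet below.
Leg 2: γ = 1/√(1 − 0.3752²) = 1/√0.8592 = 1.079; Δt_2 = 1.079 × 346 = 373.3 days.
Leg 3: 352 days is already measured on the planet below.
Total: 139.0 + 373.3 + 352.0 days.

Δt = 864 days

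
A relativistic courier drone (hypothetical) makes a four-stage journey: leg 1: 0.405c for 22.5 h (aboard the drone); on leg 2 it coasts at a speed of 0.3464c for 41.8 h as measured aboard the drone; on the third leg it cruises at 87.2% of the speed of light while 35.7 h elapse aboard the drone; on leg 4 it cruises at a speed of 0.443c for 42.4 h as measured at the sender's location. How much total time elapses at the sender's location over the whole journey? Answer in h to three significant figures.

Δt = 184 h

Leg 1: γ = 1/√(1 − 0.405²) = 1/√0.8360 = 1.094; Δt_1 = 1.094 × 22.5 = 24.61 h.
Leg 2: γ = 1/√(1 − 0.3464²) = 1/√0.8800 = 1.066; Δt_2 = 1.066 × 41.8 = 44.56 h.
Leg 3: β = 0.872; γ = 1/√(1 − 0.872²) = 1/√0.2396 = 2.043; Δt_3 = 2.043 × 35.7 = 72.93 h.
Leg 4: 42.4 h is already measured at the sender's location.
Total: 24.61 + 44.56 + 72.93 + 42.40 h.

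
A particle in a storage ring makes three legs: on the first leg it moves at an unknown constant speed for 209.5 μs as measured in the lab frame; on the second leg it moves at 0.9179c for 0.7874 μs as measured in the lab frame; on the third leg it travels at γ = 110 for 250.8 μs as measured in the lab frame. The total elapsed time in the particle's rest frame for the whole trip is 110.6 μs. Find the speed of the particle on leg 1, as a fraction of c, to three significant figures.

β = 0.857

Leg 1: speed unknown; τ_1 = 209.5/γ_1.
Leg 2: γ = 1/√(1 − 0.9179²) = 1/√0.1575 = 2.520; τ_2 = 0.7874/2.520 = 0.3124 μs.
Leg 3: γ = 110; τ_3 = 250.8/110.0 = 2.280 μs.
Total proper time: τ_1 + 0.3124 + 2.280 = 110.6, so τ_1 = 110.6 − 2.592 = 108.0 μs.
γ_1 = 209.5/108.0 = 1.940; β = √(1 − 1/γ²) = √0.7342.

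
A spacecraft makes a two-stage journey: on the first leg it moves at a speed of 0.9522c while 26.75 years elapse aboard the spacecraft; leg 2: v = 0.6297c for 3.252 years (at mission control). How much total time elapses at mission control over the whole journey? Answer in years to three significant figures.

Leg 1: γ = 1/√(1 − 0.9522²) = 1/√0.09332 = 3.274; Δt_1 = 3.274 × 26.75 = 87.57 years.
Leg 2: 3.252 years is already measured at mission control.
Total: 87.57 + 3.252 years.

Δt = 90.8 years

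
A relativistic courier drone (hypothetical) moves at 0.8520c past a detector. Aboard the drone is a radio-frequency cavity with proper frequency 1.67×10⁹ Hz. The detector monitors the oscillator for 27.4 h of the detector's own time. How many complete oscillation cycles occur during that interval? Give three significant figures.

γ = 1/√(1 − 0.8520²) = 1/√0.2741 = 1.910
During 27.4 h of lab time, the oscillator's proper time advances by τ = Δt/γ = 27.4/1.910 = 14.35 h = 5.164×10⁴ s.
N = f × τ = 1.67×10⁹ × 5.164×10⁴ = 8.624×10¹³.

N = 8.62×10¹³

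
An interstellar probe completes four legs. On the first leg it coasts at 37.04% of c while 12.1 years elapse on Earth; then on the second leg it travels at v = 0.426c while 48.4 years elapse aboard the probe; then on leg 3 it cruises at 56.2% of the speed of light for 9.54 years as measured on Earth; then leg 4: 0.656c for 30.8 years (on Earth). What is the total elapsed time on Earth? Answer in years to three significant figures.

Δt = 106 years

Leg 1: 12.1 years is already measured on Earth.
Leg 2: γ = 1/√(1 − 0.426²) = 1/√0.8185 = 1.105; Δt_2 = 1.105 × 48.4 = 53.50 years.
Leg 3: 9.54 years is already measured on Earth.
Leg 4: 30.8 years is already measured on Earth.
Total: 12.10 + 53.50 + 9.540 + 30.80 years.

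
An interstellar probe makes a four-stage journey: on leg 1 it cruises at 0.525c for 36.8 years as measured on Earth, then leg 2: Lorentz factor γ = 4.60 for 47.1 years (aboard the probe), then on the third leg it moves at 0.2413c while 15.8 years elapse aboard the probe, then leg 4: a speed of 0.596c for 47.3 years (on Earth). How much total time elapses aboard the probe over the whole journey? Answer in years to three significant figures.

Leg 1: γ = 1/√(1 − 0.525²) = 1/√0.7244 = 1.175; τ_1 = 36.8/1.175 = 31.32 years.
Leg 2: 47.1 years is already measured aboard the probe.
Leg 3: 15.8 years is already measured aboard the probe.
Leg 4: γ = 1/√(1 − 0.596²) = 1/√0.6448 = 1.245; τ_4 = 47.3/1.245 = 37.98 years.
Total: 31.32 + 47.10 + 15.80 + 37.98 years.

τ = 132 years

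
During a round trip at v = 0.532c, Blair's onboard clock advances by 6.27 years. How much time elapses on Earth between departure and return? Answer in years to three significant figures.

γ = 1/√(1 − 0.532²) = 1/√0.7170 = 1.181
Earth-frame duration is the dilated interval: Δt = γτ = 1.181 × 6.27 years.

Δt = 7.40 years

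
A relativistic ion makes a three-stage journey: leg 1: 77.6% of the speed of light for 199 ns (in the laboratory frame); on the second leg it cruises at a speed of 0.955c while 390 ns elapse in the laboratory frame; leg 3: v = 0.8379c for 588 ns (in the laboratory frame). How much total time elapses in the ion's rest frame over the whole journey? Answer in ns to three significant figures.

τ = 562 ns

Leg 1: β = 0.776; γ = 1/√(1 − 0.776²) = 1/√0.3978 = 1.585; τ_1 = 199/1.585 = 125.5 ns.
Leg 2: γ = 1/√(1 − 0.955²) = 1/√0.08798 = 3.371; τ_2 = 390/3.371 = 115.7 ns.
Leg 3: γ = 1/√(1 − 0.8379²) = 1/√0.2979 = 1.832; τ_3 = 588/1.832 = 320.9 ns.
Total: 125.5 + 115.7 + 320.9 ns.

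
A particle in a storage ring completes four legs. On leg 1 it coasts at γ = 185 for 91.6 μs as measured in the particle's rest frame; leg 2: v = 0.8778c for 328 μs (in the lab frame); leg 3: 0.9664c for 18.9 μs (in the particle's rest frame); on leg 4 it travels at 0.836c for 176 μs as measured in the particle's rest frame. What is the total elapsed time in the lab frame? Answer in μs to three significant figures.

Δt = 1.77×10⁴ μs

Leg 1: γ = 185; Δt_1 = 185.0 × 91.6 = 1.695×10⁴ μs.
Leg 2: 328 μs is already measured in the lab frame.
Leg 3: γ = 1/√(1 − 0.9664²) = 1/√0.06607 = 3.890; Δt_3 = 3.890 × 18.9 = 73.53 μs.
Leg 4: γ = 1/√(1 − 0.836²) = 1/√0.3011 = 1.822; Δt_4 = 1.822 × 176 = 320.7 μs.
Total: 1.695×10⁴ + 328.0 + 73.53 + 320.7 μs.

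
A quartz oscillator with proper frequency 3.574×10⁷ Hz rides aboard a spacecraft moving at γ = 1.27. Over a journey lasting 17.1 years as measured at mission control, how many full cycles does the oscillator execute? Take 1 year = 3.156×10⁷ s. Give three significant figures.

γ = 1.27
The oscillator's own cycle count is N = f × τ where τ is the proper time aboard the spacecraft. τ = Δt/γ = 17.1/1.270 = 13.46 years = 4.249×10⁸ s.
N = 3.574×10⁷ × 4.249×10⁸ = 1.519×10¹⁶.

N = 1.52×10¹⁶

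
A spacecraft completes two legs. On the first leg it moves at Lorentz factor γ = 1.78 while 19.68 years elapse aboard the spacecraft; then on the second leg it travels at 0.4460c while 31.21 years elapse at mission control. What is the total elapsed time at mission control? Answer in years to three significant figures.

Δt = 66.2 years

Leg 1: γ = 1.78; Δt_1 = 1.780 × 19.68 = 35.03 years.
Leg 2: 31.21 years is already measured at mission control.
Total: 35.03 + 31.21 years.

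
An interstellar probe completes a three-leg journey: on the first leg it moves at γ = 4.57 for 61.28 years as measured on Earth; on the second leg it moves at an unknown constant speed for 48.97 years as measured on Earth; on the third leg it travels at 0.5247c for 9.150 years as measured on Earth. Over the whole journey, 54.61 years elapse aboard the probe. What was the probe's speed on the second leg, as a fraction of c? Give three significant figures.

Leg 1: γ = 4.57; τ_1 = 61.28/4.570 = 13.41 years.
Leg 2: speed unknown; τ_2 = 48.97/γ_2.
Leg 3: γ = 1/√(1 − 0.5247²) = 1/√0.7247 = 1.175; τ_3 = 9.150/1.175 = 7.789 years.
Total proper time: 13.41 + τ_2 + 7.789 = 54.61, so τ_2 = 54.61 − 21.20 = 33.41 years.
γ_2 = 48.97/33.41 = 1.466; β = √(1 − 1/γ²) = √0.5345.

β = 0.731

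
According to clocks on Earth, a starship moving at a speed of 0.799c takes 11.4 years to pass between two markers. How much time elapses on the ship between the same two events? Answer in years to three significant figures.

τ = 6.86 years

γ = 1/√(1 − 0.799²) = 1/√0.3616 = 1.663
The interval measured on Earth is the dilated one; the clock on the ship measures the proper time τ = Δt/γ = 11.4/1.663 years.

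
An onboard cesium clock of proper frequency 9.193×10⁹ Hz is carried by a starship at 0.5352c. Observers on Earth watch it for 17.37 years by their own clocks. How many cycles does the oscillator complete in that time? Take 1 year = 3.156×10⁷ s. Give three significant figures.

N = 4.26×10¹⁸

γ = 1/√(1 − 0.5352²) = 1/√0.7136 = 1.184
During 17.37 years of lab time, the oscillator's proper time advances by τ = Δt/γ = 17.37/1.184 = 14.67 years = 4.631×10⁸ s.
N = f × τ = 9.193×10⁹ × 4.631×10⁸ = 4.257×10¹⁸.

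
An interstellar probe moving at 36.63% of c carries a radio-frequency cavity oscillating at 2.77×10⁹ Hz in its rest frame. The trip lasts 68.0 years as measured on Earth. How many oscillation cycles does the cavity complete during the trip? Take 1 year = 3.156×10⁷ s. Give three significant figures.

N = 5.53×10¹⁸

β = 0.3663; γ = 1/√(1 − 0.3663²) = 1/√0.8658 = 1.075
The oscillator's own cycle count is N = f × τ where τ is the proper time aboard the probe. τ = Δt/γ = 68.0/1.075 = 63.27 years = 1.997×10⁹ s.
N = 2.77×10⁹ × 1.997×10⁹ = 5.531×10¹⁸.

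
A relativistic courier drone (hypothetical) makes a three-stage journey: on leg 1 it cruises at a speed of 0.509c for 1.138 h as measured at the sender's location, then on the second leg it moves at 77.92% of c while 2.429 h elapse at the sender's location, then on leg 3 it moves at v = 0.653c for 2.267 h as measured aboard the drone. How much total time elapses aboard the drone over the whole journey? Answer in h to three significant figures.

τ = 4.77 h

Leg 1: γ = 1/√(1 − 0.509²) = 1/√0.7409 = 1.162; τ_1 = 1.138/1.162 = 0.9796 h.
Leg 2: β = 0.7792; γ = 1/√(1 − 0.7792²) = 1/√0.3928 = 1.595; τ_2 = 2.429/1.595 = 1.522 h.
Leg 3: 2.267 h is already measured aboard the drone.
Total: 0.9796 + 1.522 + 2.267 h.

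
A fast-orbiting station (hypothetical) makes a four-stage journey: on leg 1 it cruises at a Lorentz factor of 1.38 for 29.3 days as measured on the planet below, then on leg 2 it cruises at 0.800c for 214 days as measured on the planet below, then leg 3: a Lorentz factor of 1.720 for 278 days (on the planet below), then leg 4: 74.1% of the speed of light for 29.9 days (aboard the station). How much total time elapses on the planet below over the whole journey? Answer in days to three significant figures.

Leg 1: 29.3 days is already measured on the planet below.
Leg 2: 214 days is already measured on the planet below.
Leg 3: 278 days is already measured on the planet below.
Leg 4: β = 0.741; γ = 1/√(1 − 0.741²) = 1/√0.4509 = 1.489; Δt_4 = 1.489 × 29.9 = 44.53 days.
Total: 29.30 + 214.0 + 278.0 + 44.53 days.

Δt = 566 days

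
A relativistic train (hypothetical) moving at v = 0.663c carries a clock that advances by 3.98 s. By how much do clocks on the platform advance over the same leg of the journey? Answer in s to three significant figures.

γ = 1/√(1 − 0.663²) = 1/√0.5604 = 1.336
The interval measured on the train is the proper time (both events occur at the same place in that frame); the lab-frame interval is Δt = γτ = 1.336 × 3.98 s.

Δt = 5.32 s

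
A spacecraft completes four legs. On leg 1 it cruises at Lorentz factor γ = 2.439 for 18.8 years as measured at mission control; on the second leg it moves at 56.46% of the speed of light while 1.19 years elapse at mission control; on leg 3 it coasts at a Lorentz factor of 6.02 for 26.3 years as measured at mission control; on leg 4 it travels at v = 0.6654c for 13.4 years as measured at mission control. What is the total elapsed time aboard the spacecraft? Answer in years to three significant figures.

τ = 23.1 years

Leg 1: γ = 2.439; τ_1 = 18.8/2.439 = 7.708 years.
Leg 2: β = 0.5646; γ = 1/√(1 − 0.5646²) = 1/√0.6812 = 1.212; τ_2 = 1.19/1.212 = 0.9822 years.
Leg 3: γ = 6.02; τ_3 = 26.3/6.020 = 4.369 years.
Leg 4: γ = 1/√(1 − 0.6654²) = 1/√0.5572 = 1.340; τ_4 = 13.4/1.340 = 10.00 years.
Total: 7.708 + 0.9822 + 4.369 + 10.00 years.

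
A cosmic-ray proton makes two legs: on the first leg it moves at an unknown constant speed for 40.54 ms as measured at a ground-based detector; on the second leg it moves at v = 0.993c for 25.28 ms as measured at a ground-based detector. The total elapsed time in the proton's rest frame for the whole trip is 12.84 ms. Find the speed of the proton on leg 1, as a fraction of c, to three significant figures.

Leg 1: speed unknown; τ_1 = 40.54/γ_1.
Leg 2: γ = 1/√(1 − 0.993²) = 1/√0.01395 = 8.466; τ_2 = 25.28/8.466 = 2.986 ms.
Total proper time: τ_1 + 2.986 = 12.84, so τ_1 = 12.84 − 2.986 = 9.854 ms.
γ_1 = 40.54/9.854 = 4.114; β = √(1 − 1/γ²) = √0.9409.

β = 0.970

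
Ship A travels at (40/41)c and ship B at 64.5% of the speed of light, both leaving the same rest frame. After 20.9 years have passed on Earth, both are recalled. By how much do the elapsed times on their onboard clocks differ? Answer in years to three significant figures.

|τ_A − τ_B| = 11.4 years

A: γ = 1/√(1 − (40/41)²) = 41/9 ≈ 4.556; τ_A = 20.9/4.556 = 4.588 years.
B: β = 0.645; γ = 1/√(1 − 0.645²) = 1/√0.5840 = 1.309; τ_B = 20.9/1.309 = 15.97 years.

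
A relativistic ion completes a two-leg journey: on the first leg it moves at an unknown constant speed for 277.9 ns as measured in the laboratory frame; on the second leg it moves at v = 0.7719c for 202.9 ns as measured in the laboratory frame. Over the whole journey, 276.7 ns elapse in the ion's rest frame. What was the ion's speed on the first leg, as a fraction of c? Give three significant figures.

Leg 1: speed unknown; τ_1 = 277.9/γ_1.
Leg 2: γ = 1/√(1 − 0.7719²) = 1/√0.4042 = 1.573; τ_2 = 202.9/1.573 = 129.0 ns.
Total proper time: τ_1 + 129.0 = 276.7, so τ_1 = 276.7 − 129.0 = 147.7 ns.
γ_1 = 277.9/147.7 = 1.881; β = √(1 − 1/γ²) = √0.7175.

β = 0.847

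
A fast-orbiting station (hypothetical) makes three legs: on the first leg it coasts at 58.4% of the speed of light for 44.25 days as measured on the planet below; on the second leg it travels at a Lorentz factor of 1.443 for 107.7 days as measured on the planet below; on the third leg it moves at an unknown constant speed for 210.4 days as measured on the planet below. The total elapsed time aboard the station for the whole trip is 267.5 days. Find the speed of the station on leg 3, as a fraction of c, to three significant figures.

Leg 1: β = 0.584; γ = 1/√(1 − 0.584²) = 1/√0.6589 = 1.232; τ_1 = 44.25/1.232 = 35.92 days.
Leg 2: γ = 1.443; τ_2 = 107.7/1.443 = 74.64 days.
Leg 3: speed unknown; τ_3 = 210.4/γ_3.
Total proper time: 35.92 + 74.64 + τ_3 = 267.5, so τ_3 = 267.5 − 110.6 = 156.9 days.
γ_3 = 210.4/156.9 = 1.341; β = √(1 − 1/γ²) = √0.4436.

β = 0.666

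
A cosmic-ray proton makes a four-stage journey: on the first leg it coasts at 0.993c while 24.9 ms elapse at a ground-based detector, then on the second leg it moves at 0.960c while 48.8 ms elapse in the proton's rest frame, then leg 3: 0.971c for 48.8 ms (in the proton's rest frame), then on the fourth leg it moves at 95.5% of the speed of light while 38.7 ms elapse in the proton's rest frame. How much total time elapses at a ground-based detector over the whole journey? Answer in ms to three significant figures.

Leg 1: 24.9 ms is already measured at a ground-based detector.
Leg 2: γ = 1/√(1 − 0.960²) = 25/7 ≈ 3.571; Δt_2 = 3.571 × 48.8 = 174.3 ms.
Leg 3: γ = 1/√(1 − 0.971²) = 1/√0.05716 = 4.183; Δt_3 = 4.183 × 48.8 = 204.1 ms.
Leg 4: β = 0.955; γ = 1/√(1 − 0.955²) = 1/√0.08798 = 3.371; Δt_4 = 3.371 × 38.7 = 130.5 ms.
Total: 24.90 + 174.3 + 204.1 + 130.5 ms.

Δt = 534 ms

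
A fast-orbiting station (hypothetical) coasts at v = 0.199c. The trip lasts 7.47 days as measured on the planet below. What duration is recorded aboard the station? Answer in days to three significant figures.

τ = 7.32 days

γ = 1/√(1 − 0.199²) = 1/√0.9604 = 1.020
The interval measured on the planet below is the dilated one; the clock aboard the station measures the proper time τ = Δt/γ = 7.47/1.020 days.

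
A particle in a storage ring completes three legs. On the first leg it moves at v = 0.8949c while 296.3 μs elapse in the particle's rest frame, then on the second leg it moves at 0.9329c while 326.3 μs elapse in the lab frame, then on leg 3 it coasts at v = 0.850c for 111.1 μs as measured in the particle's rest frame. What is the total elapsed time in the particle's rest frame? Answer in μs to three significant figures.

Leg 1: 296.3 μs is already measured in the particle's rest frame.
Leg 2: γ = 1/√(1 − 0.9329²) = 1/√0.1297 = 2.777; τ_2 = 326.3/2.777 = 117.5 μs.
Leg 3: 111.1 μs is already measured in the particle's rest frame.
Total: 296.3 + 117.5 + 111.1 μs.

τ = 525 μs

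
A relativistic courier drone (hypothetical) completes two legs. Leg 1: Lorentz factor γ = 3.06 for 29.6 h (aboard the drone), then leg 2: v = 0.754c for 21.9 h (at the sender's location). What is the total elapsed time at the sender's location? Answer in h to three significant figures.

Δt = 112 h

Leg 1: γ = 3.06; Δt_1 = 3.060 × 29.6 = 90.58 h.
Leg 2: 21.9 h is already measured at the sender's location.
Total: 90.58 + 21.90 h.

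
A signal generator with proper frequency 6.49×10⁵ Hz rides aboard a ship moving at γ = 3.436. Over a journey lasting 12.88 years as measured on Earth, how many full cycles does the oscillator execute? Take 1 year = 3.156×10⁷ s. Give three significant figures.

γ = 3.436
The oscillator's own cycle count is N = f × τ where τ is the proper time on the ship. τ = Δt/γ = 12.88/3.436 = 3.749 years = 1.183×10⁸ s.
N = 6.49×10⁵ × 1.183×10⁸ = 7.678×10¹³.

N = 7.68×10¹³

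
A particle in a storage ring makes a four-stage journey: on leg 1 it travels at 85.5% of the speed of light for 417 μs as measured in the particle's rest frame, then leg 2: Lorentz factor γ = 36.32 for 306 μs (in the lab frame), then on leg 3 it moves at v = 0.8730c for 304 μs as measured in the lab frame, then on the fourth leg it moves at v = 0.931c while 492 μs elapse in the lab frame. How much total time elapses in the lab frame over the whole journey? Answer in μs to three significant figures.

Δt = 1910 μs

Leg 1: β = 0.855; γ = 1/√(1 − 0.855²) = 1/√0.2690 = 1.928; Δt_1 = 1.928 × 417 = 804.0 μs.
Leg 2: 306 μs is already measured in the lab frame.
Leg 3: 304 μs is already measured in the lab frame.
Leg 4: 492 μs is already measured in the lab frame.
Total: 804.0 + 306.0 + 304.0 + 492.0 μs.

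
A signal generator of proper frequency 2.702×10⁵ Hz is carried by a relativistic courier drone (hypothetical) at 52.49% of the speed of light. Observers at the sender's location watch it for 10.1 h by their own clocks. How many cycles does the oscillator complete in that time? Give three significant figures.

β = 0.5249; γ = 1/√(1 − 0.5249²) = 1/√0.7245 = 1.175
During 10.1 h of lab time, the oscillator's proper time advances by τ = Δt/γ = 10.1/1.175 = 8.597 h = 3.095×10⁴ s.
N = f × τ = 2.702×10⁵ × 3.095×10⁴ = 8.362×10⁹.

N = 8.36×10⁹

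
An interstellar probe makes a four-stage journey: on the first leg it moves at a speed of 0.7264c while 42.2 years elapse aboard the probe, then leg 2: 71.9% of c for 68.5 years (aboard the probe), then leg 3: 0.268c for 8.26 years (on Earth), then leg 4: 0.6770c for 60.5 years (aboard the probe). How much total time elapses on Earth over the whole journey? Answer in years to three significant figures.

Δt = 250 years

Leg 1: γ = 1/√(1 − 0.7264²) = 1/√0.4723 = 1.455; Δt_1 = 1.455 × 42.2 = 61.40 years.
Leg 2: β = 0.719; γ = 1/√(1 − 0.719²) = 1/√0.4830 = 1.439; Δt_2 = 1.439 × 68.5 = 98.56 years.
Leg 3: 8.26 years is already measured on Earth.
Leg 4: γ = 1/√(1 − 0.6770²) = 1/√0.5417 = 1.359; Δt_4 = 1.359 × 60.5 = 82.20 years.
Total: 61.40 + 98.56 + 8.260 + 82.20 years.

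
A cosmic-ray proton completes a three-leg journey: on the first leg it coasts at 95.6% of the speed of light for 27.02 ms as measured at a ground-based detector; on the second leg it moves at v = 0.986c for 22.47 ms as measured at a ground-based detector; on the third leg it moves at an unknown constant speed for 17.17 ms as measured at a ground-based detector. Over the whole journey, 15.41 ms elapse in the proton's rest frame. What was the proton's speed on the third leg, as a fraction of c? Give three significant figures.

Leg 1: β = 0.956; γ = 1/√(1 − 0.956²) = 1/√0.08606 = 3.409; τ_1 = 27.02/3.409 = 7.927 ms.
Leg 2: γ = 1/√(1 − 0.986²) = 1/√0.02780 = 5.997; τ_2 = 22.47/5.997 = 3.747 ms.
Leg 3: speed unknown; τ_3 = 17.17/γ_3.
Total proper time: 7.927 + 3.747 + τ_3 = 15.41, so τ_3 = 15.41 − 11.67 = 3.736 ms.
γ_3 = 17.17/3.736 = 4.595; β = √(1 − 1/γ²) = √0.9526.

β = 0.976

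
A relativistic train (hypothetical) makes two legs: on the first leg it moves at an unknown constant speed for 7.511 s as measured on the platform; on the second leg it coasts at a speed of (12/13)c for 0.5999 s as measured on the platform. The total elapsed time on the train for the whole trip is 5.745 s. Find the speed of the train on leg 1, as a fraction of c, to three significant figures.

β = 0.679

Leg 1: speed unknown; τ_1 = 7.511/γ_1.
Leg 2: γ = 1/√(1 − (12/13)²) = 13/5 = 2.600; τ_2 = 0.5999/2.600 = 0.2307 s.
Total proper time: τ_1 + 0.2307 = 5.745, so τ_1 = 5.745 − 0.2307 = 5.514 s.
γ_1 = 7.511/5.514 = 1.362; β = √(1 − 1/γ²) = √0.4610.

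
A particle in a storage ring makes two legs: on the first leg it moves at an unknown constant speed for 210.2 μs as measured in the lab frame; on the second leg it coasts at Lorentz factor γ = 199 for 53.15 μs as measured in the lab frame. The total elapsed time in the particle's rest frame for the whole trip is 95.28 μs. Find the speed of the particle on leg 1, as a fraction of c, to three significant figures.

Leg 1: speed unknown; τ_1 = 210.2/γ_1.
Leg 2: γ = 199; τ_2 = 53.15/199.0 = 0.2671 μs.
Total proper time: τ_1 + 0.2671 = 95.28, so τ_1 = 95.28 − 0.2671 = 95.01 μs.
γ_1 = 210.2/95.01 = 2.212; β = √(1 − 1/γ²) = √0.7957.

β = 0.892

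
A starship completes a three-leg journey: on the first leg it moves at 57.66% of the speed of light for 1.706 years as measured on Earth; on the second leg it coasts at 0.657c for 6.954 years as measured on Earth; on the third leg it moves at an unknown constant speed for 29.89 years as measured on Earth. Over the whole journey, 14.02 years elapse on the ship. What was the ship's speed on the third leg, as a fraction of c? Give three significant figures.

β = 0.969

Leg 1: β = 0.5766; γ = 1/√(1 − 0.5766²) = 1/√0.6675 = 1.224; τ_1 = 1.706/1.224 = 1.394 years.
Leg 2: γ = 1/√(1 − 0.657²) = 1/√0.5684 = 1.326; τ_2 = 6.954/1.326 = 5.243 years.
Leg 3: speed unknown; τ_3 = 29.89/γ_3.
Total proper time: 1.394 + 5.243 + τ_3 = 14.02, so τ_3 = 14.02 − 6.636 = 7.384 years.
γ_3 = 29.89/7.384 = 4.048; β = √(1 − 1/γ²) = √0.9390.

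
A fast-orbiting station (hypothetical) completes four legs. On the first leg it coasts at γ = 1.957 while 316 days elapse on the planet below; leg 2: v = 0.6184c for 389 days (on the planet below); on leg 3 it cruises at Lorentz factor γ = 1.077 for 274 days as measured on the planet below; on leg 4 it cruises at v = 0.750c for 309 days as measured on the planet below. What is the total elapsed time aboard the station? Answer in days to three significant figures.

τ = 926 days

Leg 1: γ = 1.957; τ_1 = 316/1.957 = 161.5 days.
Leg 2: γ = 1/√(1 − 0.6184²) = 1/√0.6176 = 1.272; τ_2 = 389/1.272 = 305.7 days.
Leg 3: γ = 1.077; τ_3 = 274/1.077 = 254.4 days.
Leg 4: γ = 1/√(1 − 0.750²) = 1/√0.4375 = 1.512; τ_4 = 309/1.512 = 204.4 days.
Total: 161.5 + 305.7 + 254.4 + 204.4 days.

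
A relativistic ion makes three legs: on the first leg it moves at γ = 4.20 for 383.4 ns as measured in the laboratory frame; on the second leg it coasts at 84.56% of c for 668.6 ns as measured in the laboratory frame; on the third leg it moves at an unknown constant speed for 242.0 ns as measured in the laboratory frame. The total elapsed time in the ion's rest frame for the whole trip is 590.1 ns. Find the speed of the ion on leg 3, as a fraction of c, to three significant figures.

Leg 1: γ = 4.20; τ_1 = 383.4/4.200 = 91.29 ns.
Leg 2: β = 0.8456; γ = 1/√(1 − 0.8456²) = 1/√0.2850 = 1.873; τ_2 = 668.6/1.873 = 356.9 ns.
Leg 3: speed unknown; τ_3 = 242.0/γ_3.
Total proper time: 91.29 + 356.9 + τ_3 = 590.1, so τ_3 = 590.1 − 448.2 = 141.9 ns.
γ_3 = 242.0/141.9 = 1.705; β = √(1 − 1/γ²) = √0.6562.

β = 0.810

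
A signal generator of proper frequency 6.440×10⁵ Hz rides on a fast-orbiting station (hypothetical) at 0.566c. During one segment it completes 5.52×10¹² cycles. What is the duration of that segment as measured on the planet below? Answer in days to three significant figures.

γ = 1/√(1 − 0.566²) = 1/√0.6796 = 1.213
Proper time for N cycles: τ = N/f = 5.52×10¹²/(6.440×10⁵) = 8.571×10⁶ s = 99.21 days.
Lab-frame duration Δt = γτ = 1.213 × 99.21 = 120.3 days.

Δt = 120 days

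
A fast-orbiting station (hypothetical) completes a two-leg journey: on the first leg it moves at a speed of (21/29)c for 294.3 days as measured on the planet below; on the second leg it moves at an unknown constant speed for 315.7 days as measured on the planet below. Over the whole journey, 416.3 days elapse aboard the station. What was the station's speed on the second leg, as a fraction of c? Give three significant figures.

β = 0.737

Leg 1: γ = 1/√(1 − (21/29)²) = 29/20 = 1.450; τ_1 = 294.3/1.450 = 203.0 days.
Leg 2: speed unknown; τ_2 = 315.7/γ_2.
Total proper time: 203.0 + τ_2 = 416.3, so τ_2 = 416.3 − 203.0 = 213.3 days.
γ_2 = 315.7/213.3 = 1.480; β = √(1 − 1/γ²) = √0.5434.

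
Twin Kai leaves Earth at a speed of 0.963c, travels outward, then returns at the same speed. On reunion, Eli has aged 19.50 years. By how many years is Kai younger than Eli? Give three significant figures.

γ = 1/√(1 − 0.963²) = 1/√0.07263 = 3.711
Kai's elapsed proper time: τ = 19.50/3.711 = 5.255 years.
Age gap = Δt − τ = 19.50 − 5.255 years.

Δt − τ = 14.2 years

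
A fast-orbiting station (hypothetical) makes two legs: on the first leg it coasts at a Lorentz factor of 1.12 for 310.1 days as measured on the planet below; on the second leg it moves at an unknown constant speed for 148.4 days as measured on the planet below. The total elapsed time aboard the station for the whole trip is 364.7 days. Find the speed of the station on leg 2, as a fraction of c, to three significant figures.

β = 0.806

Leg 1: γ = 1.12; τ_1 = 310.1/1.120 = 276.9 days.
Leg 2: speed unknown; τ_2 = 148.4/γ_2.
Total proper time: 276.9 + τ_2 = 364.7, so τ_2 = 364.7 − 276.9 = 87.82 days.
γ_2 = 148.4/87.82 = 1.690; β = √(1 − 1/γ²) = √0.6498.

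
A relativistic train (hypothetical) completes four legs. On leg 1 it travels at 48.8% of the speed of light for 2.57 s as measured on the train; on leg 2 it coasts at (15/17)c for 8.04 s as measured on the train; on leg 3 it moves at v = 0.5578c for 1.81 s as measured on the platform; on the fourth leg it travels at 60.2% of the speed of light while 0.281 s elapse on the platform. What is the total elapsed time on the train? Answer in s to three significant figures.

τ = 12.3 s

Leg 1: 2.57 s is already measured on the train.
Leg 2: 8.04 s is already measured on the train.
Leg 3: γ = 1/√(1 − 0.5578²) = 1/√0.6889 = 1.205; τ_3 = 1.81/1.205 = 1.502 s.
Leg 4: β = 0.602; γ = 1/√(1 − 0.602²) = 1/√0.6376 = 1.252; τ_4 = 0.281/1.252 = 0.2244 s.
Total: 2.570 + 8.040 + 1.502 + 0.2244 s.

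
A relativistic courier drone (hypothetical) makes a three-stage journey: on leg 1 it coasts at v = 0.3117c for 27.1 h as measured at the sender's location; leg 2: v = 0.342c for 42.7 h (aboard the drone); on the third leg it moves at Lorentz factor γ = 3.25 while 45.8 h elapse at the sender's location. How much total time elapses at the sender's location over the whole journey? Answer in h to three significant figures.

Leg 1: 27.1 h is already measured at the sender's location.
Leg 2: γ = 1/√(1 − 0.342²) = 1/√0.8830 = 1.064; Δt_2 = 1.064 × 42.7 = 45.44 h.
Leg 3: 45.8 h is already measured at the sender's location.
Total: 27.10 + 45.44 + 45.80 h.

Δt = 118 h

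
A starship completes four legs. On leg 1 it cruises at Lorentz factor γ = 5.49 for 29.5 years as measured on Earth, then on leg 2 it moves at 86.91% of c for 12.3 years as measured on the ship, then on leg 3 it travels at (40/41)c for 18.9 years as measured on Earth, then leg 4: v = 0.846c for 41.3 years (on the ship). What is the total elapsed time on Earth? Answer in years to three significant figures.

Leg 1: 29.5 years is already measured on Earth.
Leg 2: β = 0.8691; γ = 1/√(1 − 0.8691²) = 1/√0.2447 = 2.022; Δt_2 = 2.022 × 12.3 = 24.87 years.
Leg 3: 18.9 years is already measured on Earth.
Leg 4: γ = 1/√(1 − 0.846²) = 1/√0.2843 = 1.876; Δt_4 = 1.876 × 41.3 = 77.46 years.
Total: 29.50 + 24.87 + 18.90 + 77.46 years.

Δt = 151 years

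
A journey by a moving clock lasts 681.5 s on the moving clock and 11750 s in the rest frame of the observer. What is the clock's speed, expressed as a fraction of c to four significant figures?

β = 0.9983

The proper time is measured on the moving clock (both events occur at the clock's location); Δt is measured in the rest frame of the observer. γ = Δt/τ = 11750/681.5 = 17.24.
β = √(1 − 1/γ²) = √(1 − 0.003364) = √0.9966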